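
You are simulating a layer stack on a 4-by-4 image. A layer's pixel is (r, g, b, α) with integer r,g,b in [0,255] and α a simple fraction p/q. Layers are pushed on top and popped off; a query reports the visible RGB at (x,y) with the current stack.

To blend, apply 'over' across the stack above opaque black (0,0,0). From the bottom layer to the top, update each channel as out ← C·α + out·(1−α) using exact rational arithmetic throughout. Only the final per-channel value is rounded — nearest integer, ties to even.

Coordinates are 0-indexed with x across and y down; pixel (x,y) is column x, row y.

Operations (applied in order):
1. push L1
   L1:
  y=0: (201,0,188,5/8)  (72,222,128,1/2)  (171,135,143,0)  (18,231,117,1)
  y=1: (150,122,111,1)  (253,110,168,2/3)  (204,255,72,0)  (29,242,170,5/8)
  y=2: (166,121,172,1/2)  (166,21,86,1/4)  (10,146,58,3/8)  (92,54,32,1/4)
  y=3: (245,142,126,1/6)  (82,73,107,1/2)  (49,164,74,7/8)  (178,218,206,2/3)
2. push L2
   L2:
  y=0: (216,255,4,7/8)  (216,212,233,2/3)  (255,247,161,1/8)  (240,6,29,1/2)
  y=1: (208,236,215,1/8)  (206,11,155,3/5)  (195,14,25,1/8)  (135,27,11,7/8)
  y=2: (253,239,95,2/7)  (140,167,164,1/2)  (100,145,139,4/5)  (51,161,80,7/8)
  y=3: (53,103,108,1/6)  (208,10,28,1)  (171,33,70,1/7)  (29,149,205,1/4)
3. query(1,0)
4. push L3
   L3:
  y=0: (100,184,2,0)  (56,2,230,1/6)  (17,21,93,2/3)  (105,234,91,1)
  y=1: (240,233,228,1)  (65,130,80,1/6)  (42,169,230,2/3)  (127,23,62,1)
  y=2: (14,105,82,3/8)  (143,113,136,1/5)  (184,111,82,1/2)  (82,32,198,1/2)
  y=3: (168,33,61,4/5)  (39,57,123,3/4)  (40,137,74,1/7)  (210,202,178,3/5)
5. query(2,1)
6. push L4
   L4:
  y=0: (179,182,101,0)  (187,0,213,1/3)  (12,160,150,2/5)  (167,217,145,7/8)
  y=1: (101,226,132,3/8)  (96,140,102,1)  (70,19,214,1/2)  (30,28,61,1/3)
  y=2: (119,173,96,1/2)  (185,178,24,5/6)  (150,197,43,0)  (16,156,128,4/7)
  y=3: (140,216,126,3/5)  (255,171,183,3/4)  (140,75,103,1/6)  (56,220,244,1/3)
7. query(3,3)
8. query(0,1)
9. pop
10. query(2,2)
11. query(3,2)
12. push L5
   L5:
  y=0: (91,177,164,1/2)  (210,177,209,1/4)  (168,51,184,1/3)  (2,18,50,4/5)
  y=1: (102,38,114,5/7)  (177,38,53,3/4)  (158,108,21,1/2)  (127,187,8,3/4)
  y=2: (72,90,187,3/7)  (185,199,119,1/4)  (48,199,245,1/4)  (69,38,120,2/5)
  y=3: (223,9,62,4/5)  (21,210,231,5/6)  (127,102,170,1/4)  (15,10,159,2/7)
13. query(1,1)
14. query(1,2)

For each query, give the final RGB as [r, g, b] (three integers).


(1,0) stack=L1,L2; from [0,0,0]:
+L1 (α=1/2) → [36, 111, 64]
+L2 (α=2/3) → [156, 535/3, 530/3]
= [156, 178, 177]

query (2,1) [L1,L2,L3] — begin 0,0,0
after L1 α=0: [0, 0, 0]
after L2 α=1/8: [195/8, 7/4, 25/8]
after L3 α=2/3: [289/8, 453/4, 1235/8]
→ [36, 113, 154]

query (3,3) [L1,L2,L3,L4] — begin 0,0,0
L1 α=2/3: [356/3, 436/3, 412/3]
L2 α=1/4: [385/4, 585/4, 617/4]
L3 α=3/5: [329/2, 1797/10, 337/2]
L4 α=1/3: [385/3, 2897/15, 581/3]
= [128, 193, 194]

at x=0,y=1 over L1,L2,L3,L4:
L1 α=1: [150, 122, 111]
L2 α=1/8: [629/4, 545/4, 124]
L3 α=1: [240, 233, 228]
L4 α=3/8: [1503/8, 1843/8, 192]
→ [188, 230, 192]

query (2,2) [L1,L2,L3] — begin 0,0,0
+L1 (α=3/8) → [15/4, 219/4, 87/4]
+L2 (α=4/5) → [323/4, 2539/20, 2311/20]
+L3 (α=1/2) → [1059/8, 4759/40, 3951/40]
= [132, 119, 99]

at x=3,y=2 over L1,L2,L3:
after L1 α=1/4: [23, 27/2, 8]
after L2 α=7/8: [95/2, 2281/16, 71]
after L3 α=1/2: [259/4, 2793/32, 269/2]
= [65, 87, 134]

(1,1) stack=L1,L2,L3,L5; from [0,0,0]:
L1 α=2/3: [506/3, 220/3, 112]
L2 α=3/5: [2866/15, 539/15, 689/5]
L3 α=1/6: [3061/18, 929/18, 769/6]
L5 α=3/4: [12619/72, 2981/72, 1723/24]
→ [175, 41, 72]

at x=1,y=2 over L1,L2,L3,L5:
+L1 (α=1/4) → [83/2, 21/4, 43/2]
+L2 (α=1/2) → [363/4, 689/8, 371/4]
+L3 (α=1/5) → [506/5, 183/2, 507/5]
+L5 (α=1/4) → [2443/20, 947/8, 529/5]
rounded: [122, 118, 106]


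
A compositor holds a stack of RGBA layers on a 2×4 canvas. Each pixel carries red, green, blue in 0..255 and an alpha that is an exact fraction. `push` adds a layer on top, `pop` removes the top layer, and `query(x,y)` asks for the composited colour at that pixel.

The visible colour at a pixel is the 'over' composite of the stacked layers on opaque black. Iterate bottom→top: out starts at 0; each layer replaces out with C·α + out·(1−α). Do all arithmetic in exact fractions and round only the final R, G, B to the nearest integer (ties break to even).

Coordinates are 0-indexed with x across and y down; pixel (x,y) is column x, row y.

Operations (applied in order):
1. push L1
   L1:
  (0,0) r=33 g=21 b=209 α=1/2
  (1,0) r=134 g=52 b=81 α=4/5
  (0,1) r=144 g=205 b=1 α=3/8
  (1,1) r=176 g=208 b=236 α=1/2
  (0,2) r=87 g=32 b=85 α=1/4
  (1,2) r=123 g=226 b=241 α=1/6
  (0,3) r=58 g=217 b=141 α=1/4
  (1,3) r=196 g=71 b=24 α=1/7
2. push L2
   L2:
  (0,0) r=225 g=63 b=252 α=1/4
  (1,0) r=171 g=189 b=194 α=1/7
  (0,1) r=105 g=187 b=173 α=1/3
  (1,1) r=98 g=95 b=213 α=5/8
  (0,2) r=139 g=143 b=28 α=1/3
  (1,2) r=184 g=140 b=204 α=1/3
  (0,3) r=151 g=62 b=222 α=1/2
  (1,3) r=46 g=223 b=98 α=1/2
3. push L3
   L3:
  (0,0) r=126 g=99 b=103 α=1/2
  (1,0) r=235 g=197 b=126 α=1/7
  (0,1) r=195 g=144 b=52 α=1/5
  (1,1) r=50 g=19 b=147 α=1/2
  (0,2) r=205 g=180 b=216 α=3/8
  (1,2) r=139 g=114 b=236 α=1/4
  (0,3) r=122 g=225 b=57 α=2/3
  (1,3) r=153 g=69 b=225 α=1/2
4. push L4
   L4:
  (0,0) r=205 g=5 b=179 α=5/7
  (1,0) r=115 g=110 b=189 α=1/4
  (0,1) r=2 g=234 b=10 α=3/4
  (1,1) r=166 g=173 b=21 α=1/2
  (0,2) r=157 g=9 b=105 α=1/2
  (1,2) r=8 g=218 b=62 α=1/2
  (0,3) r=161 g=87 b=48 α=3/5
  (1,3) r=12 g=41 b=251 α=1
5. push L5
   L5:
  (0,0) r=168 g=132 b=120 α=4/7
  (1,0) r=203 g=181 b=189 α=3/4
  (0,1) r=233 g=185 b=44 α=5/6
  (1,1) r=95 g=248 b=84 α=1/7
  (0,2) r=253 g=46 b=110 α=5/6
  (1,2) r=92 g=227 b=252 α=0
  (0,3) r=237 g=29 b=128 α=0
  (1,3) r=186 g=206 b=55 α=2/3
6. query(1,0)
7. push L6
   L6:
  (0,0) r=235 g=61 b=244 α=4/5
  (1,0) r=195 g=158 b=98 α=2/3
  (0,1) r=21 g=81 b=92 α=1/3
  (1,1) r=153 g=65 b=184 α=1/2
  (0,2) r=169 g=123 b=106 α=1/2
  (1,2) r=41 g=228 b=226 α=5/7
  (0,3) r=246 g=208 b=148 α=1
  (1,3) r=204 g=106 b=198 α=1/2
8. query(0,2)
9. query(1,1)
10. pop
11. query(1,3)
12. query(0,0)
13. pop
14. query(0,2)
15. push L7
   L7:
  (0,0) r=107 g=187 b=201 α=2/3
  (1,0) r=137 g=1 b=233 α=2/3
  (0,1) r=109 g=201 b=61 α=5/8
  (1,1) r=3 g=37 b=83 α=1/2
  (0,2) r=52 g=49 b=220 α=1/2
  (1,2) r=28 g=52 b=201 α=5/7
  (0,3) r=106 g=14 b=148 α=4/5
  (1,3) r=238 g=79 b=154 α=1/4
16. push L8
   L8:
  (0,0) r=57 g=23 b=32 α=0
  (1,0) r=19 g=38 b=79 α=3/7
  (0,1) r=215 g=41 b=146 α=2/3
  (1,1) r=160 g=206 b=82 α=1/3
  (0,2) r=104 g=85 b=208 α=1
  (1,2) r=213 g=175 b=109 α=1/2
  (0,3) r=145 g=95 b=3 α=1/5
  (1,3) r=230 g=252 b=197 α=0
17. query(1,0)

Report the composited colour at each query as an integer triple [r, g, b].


query (1,0) [L1,L2,L3,L4,L5] — begin 0,0,0
+L1 (α=4/5) → [536/5, 208/5, 324/5]
+L2 (α=1/7) → [4071/35, 2193/35, 2914/35]
+L3 (α=1/7) → [32651/245, 20053/245, 21894/245]
+L4 (α=1/4) → [31532/245, 87109/980, 111987/980]
+L5 (α=3/4) → [180737/980, 619249/3920, 667647/3920]
→ [184, 158, 170]

at x=0,y=2 over L1,L2,L3,L4,L5,L6:
after L1 α=1/4: [87/4, 8, 85/4]
after L2 α=1/3: [365/6, 53, 47/2]
after L3 α=3/8: [5515/48, 805/8, 1531/16]
after L4 α=1/2: [13051/96, 877/16, 3211/32]
after L5 α=5/6: [134491/576, 1519/32, 6937/64]
after L6 α=1/2: [231835/1152, 5455/64, 13721/128]
= [201, 85, 107]

query (1,1) [L1,L2,L3,L4,L5,L6] — begin 0,0,0
after L1 α=1/2: [88, 104, 118]
after L2 α=5/8: [377/4, 787/8, 1419/8]
after L3 α=1/2: [577/8, 939/16, 2595/16]
after L4 α=1/2: [1905/16, 3707/32, 2931/32]
after L5 α=1/7: [925/8, 15089/112, 10137/112]
after L6 α=1/2: [2149/16, 22369/224, 30745/224]
rounded: [134, 100, 137]

(1,3) stack=L1,L2,L3,L4,L5; from [0,0,0]:
+L1 (α=1/7) → [28, 71/7, 24/7]
+L2 (α=1/2) → [37, 816/7, 355/7]
+L3 (α=1/2) → [95, 1299/14, 965/7]
+L4 (α=1) → [12, 41, 251]
+L5 (α=2/3) → [128, 151, 361/3]
rounded: [128, 151, 120]

at x=0,y=0 over L1,L2,L3,L4,L5:
after L1 α=1/2: [33/2, 21/2, 209/2]
after L2 α=1/4: [549/8, 189/8, 1131/8]
after L3 α=1/2: [1557/16, 981/16, 1955/16]
after L4 α=5/7: [9757/56, 1181/56, 9115/56]
after L5 α=4/7: [66903/392, 33111/392, 54225/392]
→ [171, 84, 138]

(0,2) stack=L1,L2,L3,L4; from [0,0,0]:
L1 α=1/4: [87/4, 8, 85/4]
L2 α=1/3: [365/6, 53, 47/2]
L3 α=3/8: [5515/48, 805/8, 1531/16]
L4 α=1/2: [13051/96, 877/16, 3211/32]
rounded: [136, 55, 100]

at x=1,y=0 over L1,L2,L3,L4,L7,L8:
after L1 α=4/5: [536/5, 208/5, 324/5]
after L2 α=1/7: [4071/35, 2193/35, 2914/35]
after L3 α=1/7: [32651/245, 20053/245, 21894/245]
after L4 α=1/4: [31532/245, 87109/980, 111987/980]
after L7 α=2/3: [98662/735, 89069/2940, 568667/2940]
after L8 α=3/7: [436543/5145, 172859/5145, 742862/5145]
= [85, 34, 144]


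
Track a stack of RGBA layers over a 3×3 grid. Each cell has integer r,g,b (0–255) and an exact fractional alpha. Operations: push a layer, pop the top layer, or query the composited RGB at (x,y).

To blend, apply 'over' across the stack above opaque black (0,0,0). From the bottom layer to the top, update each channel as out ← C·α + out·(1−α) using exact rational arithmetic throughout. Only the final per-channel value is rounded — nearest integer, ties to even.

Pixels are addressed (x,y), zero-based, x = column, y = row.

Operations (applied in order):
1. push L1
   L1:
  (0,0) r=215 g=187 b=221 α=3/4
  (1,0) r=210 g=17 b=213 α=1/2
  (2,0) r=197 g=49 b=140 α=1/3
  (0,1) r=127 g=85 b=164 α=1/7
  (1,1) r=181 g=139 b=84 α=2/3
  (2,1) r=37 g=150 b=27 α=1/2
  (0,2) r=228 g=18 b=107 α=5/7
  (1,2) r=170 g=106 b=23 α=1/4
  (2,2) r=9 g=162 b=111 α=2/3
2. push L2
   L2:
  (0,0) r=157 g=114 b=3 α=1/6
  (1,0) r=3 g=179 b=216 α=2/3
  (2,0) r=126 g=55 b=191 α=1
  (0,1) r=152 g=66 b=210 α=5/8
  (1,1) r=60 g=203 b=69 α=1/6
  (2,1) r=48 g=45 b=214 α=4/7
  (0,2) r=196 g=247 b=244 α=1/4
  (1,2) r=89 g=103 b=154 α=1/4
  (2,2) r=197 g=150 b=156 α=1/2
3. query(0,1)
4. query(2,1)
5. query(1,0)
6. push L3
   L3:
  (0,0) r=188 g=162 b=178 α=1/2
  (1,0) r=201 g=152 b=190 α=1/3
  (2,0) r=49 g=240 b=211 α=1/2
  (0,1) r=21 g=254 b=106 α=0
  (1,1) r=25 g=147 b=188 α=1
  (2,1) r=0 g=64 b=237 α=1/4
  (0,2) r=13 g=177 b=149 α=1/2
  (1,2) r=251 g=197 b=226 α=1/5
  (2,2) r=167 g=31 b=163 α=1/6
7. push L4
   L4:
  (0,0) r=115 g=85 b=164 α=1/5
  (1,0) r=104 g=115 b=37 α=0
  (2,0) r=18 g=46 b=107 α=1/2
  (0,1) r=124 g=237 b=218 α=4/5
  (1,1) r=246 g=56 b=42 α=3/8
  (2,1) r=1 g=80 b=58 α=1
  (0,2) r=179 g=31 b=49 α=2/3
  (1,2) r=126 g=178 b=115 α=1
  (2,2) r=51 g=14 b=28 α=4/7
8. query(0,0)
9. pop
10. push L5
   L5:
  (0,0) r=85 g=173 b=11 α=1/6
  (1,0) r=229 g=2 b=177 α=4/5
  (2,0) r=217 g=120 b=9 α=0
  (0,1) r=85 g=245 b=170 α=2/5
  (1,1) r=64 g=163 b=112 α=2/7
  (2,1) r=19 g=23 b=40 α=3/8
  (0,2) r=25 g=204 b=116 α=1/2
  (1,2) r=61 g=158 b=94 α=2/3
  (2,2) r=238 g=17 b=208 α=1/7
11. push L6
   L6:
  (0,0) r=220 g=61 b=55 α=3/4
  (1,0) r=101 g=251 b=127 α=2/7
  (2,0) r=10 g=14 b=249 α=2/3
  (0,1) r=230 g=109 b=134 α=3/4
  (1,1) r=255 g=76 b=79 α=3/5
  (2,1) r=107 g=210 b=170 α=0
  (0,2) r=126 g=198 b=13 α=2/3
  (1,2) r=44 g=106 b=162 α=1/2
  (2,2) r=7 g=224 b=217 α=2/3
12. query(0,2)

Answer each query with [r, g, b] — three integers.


at x=0,y=1 over L1,L2:
after L1 α=1/7: [127/7, 85/7, 164/7]
after L2 α=5/8: [5701/56, 2565/56, 3921/28]
= [102, 46, 140]

query (2,1) [L1,L2] — begin 0,0,0
+L1 (α=1/2) → [37/2, 75, 27/2]
+L2 (α=4/7) → [495/14, 405/7, 1793/14]
= [35, 58, 128]

(1,0) stack=L1,L2; from [0,0,0]:
+L1 (α=1/2) → [105, 17/2, 213/2]
+L2 (α=2/3) → [37, 733/6, 359/2]
→ [37, 122, 180]

at x=0,y=0 over L1,L2,L3,L4:
L1 α=3/4: [645/4, 561/4, 663/4]
L2 α=1/6: [3853/24, 1087/8, 1109/8]
L3 α=1/2: [8365/48, 2383/16, 2533/16]
L4 α=1/5: [1949/12, 2723/20, 3189/20]
→ [162, 136, 159]

(0,2) stack=L1,L2,L3,L5,L6; from [0,0,0]:
L1 α=5/7: [1140/7, 90/7, 535/7]
L2 α=1/4: [1198/7, 1999/28, 3313/28]
L3 α=1/2: [1289/14, 6955/56, 7485/56]
L5 α=1/2: [1639/28, 18379/112, 13981/112]
L6 α=2/3: [8695/84, 62731/336, 5631/112]
rounded: [104, 187, 50]


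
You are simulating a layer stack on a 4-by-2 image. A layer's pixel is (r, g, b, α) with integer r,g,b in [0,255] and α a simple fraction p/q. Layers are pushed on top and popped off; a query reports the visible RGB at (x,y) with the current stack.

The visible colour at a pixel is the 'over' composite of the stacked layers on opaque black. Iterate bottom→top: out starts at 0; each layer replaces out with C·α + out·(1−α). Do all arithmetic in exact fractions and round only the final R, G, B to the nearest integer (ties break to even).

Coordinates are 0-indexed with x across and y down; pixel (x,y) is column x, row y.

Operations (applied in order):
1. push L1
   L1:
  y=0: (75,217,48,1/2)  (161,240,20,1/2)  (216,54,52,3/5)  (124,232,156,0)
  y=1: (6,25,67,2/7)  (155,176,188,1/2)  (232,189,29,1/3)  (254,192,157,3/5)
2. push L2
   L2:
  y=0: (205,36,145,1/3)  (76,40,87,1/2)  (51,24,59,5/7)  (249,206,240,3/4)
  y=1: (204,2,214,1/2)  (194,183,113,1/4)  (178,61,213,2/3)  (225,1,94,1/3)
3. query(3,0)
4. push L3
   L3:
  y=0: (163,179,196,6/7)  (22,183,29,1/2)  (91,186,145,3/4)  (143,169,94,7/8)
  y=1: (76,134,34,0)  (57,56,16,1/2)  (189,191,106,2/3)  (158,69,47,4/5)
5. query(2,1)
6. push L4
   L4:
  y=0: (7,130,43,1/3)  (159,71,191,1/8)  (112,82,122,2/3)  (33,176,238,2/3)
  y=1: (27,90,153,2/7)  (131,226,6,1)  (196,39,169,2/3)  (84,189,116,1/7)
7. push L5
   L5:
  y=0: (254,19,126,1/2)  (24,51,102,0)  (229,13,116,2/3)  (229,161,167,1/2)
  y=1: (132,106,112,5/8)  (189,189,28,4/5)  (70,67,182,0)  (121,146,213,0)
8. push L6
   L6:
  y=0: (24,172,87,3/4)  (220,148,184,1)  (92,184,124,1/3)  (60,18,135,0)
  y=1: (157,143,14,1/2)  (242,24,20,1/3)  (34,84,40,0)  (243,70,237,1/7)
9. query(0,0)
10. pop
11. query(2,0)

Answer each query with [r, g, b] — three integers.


(3,0) stack=L1,L2; from [0,0,0]:
+L1 (α=0) → [0, 0, 0]
+L2 (α=3/4) → [747/4, 309/2, 180]
= [187, 154, 180]

(2,1) stack=L1,L2,L3; from [0,0,0]:
after L1 α=1/3: [232/3, 63, 29/3]
after L2 α=2/3: [1300/9, 185/3, 1307/9]
after L3 α=2/3: [4702/27, 1331/9, 3215/27]
rounded: [174, 148, 119]

at x=0,y=0 over L1,L2,L3,L4,L5,L6:
+L1 (α=1/2) → [75/2, 217/2, 24]
+L2 (α=1/3) → [280/3, 253/3, 193/3]
+L3 (α=6/7) → [3214/21, 3475/21, 3721/21]
+L4 (α=1/3) → [6575/63, 9680/63, 8345/63]
+L5 (α=1/2) → [22577/126, 10877/126, 16283/126]
+L6 (α=3/4) → [31649/504, 75893/504, 49169/504]
→ [63, 151, 98]

(2,0) stack=L1,L2,L3,L4,L5; from [0,0,0]:
+L1 (α=3/5) → [648/5, 162/5, 156/5]
+L2 (α=5/7) → [2571/35, 132/5, 1787/35]
+L3 (α=3/4) → [6063/70, 1461/10, 4253/35]
+L4 (α=2/3) → [21743/210, 3101/30, 12793/105]
+L5 (α=2/3) → [117923/630, 3881/90, 37153/315]
= [187, 43, 118]


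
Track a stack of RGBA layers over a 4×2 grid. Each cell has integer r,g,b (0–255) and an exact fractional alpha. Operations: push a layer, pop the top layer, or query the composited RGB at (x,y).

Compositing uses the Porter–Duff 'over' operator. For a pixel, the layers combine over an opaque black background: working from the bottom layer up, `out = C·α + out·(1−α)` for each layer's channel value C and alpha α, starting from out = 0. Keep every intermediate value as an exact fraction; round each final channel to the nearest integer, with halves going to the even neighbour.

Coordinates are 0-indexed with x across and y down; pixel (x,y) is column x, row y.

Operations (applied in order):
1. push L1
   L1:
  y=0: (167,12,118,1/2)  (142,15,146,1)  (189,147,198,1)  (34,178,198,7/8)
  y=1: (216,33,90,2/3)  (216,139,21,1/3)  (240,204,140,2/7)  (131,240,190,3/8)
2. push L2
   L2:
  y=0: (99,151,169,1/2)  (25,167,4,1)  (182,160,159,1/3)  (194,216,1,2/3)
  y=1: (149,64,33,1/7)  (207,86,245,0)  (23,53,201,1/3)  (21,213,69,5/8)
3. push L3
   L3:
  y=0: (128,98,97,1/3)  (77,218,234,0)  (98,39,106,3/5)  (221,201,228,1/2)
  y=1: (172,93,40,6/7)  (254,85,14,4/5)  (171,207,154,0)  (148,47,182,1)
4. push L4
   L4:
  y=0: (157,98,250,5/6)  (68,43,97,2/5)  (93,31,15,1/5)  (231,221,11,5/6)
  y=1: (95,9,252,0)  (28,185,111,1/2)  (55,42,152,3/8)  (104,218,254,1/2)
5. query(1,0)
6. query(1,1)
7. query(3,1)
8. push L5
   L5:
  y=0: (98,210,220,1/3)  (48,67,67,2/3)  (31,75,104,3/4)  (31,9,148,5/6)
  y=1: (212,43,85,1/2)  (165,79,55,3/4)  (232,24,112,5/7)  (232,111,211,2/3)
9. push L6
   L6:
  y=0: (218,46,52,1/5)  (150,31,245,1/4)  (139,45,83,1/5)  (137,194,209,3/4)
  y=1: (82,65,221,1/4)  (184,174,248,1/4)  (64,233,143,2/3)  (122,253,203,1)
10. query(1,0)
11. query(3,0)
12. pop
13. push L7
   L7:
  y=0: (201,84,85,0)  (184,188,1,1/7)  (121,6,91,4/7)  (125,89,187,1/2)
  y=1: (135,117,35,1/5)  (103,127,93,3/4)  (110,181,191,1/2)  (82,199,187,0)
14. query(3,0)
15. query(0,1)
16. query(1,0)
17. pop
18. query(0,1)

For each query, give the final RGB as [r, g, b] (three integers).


(1,0) stack=L1,L2,L3,L4; from [0,0,0]:
L1 α=1: [142, 15, 146]
L2 α=1: [25, 167, 4]
L3 α=0: [25, 167, 4]
L4 α=2/5: [211/5, 587/5, 206/5]
→ [42, 117, 41]

query (1,1) [L1,L2,L3,L4] — begin 0,0,0
+L1 (α=1/3) → [72, 139/3, 7]
+L2 (α=0) → [72, 139/3, 7]
+L3 (α=4/5) → [1088/5, 1159/15, 63/5]
+L4 (α=1/2) → [614/5, 1967/15, 309/5]
= [123, 131, 62]

(3,1) stack=L1,L2,L3,L4; from [0,0,0]:
+L1 (α=3/8) → [393/8, 90, 285/4]
+L2 (α=5/8) → [2019/64, 1335/8, 2235/32]
+L3 (α=1) → [148, 47, 182]
+L4 (α=1/2) → [126, 265/2, 218]
→ [126, 132, 218]

query (1,0) [L1,L2,L3,L4,L5,L6] — begin 0,0,0
L1 α=1: [142, 15, 146]
L2 α=1: [25, 167, 4]
L3 α=0: [25, 167, 4]
L4 α=2/5: [211/5, 587/5, 206/5]
L5 α=2/3: [691/15, 419/5, 292/5]
L6 α=1/4: [1441/20, 353/5, 2101/20]
→ [72, 71, 105]

query (3,0) [L1,L2,L3,L4,L5,L6] — begin 0,0,0
L1 α=7/8: [119/4, 623/4, 693/4]
L2 α=2/3: [557/4, 2351/12, 701/12]
L3 α=1/2: [1441/8, 4763/24, 3437/24]
L4 α=5/6: [10681/48, 31283/144, 4757/144]
L5 α=5/6: [18121/288, 37763/864, 111317/864]
L6 α=3/4: [136489/1152, 540611/3456, 653045/3456]
= [118, 156, 189]

at x=3,y=0 over L1,L2,L3,L4,L5,L7:
after L1 α=7/8: [119/4, 623/4, 693/4]
after L2 α=2/3: [557/4, 2351/12, 701/12]
after L3 α=1/2: [1441/8, 4763/24, 3437/24]
after L4 α=5/6: [10681/48, 31283/144, 4757/144]
after L5 α=5/6: [18121/288, 37763/864, 111317/864]
after L7 α=1/2: [54121/576, 114659/1728, 272885/1728]
rounded: [94, 66, 158]

query (0,1) [L1,L2,L3,L4,L5,L7] — begin 0,0,0
L1 α=2/3: [144, 22, 60]
L2 α=1/7: [1013/7, 28, 393/7]
L3 α=6/7: [8237/49, 586/7, 2073/49]
L4 α=0: [8237/49, 586/7, 2073/49]
L5 α=1/2: [18625/98, 887/14, 3119/49]
L7 α=1/5: [8773/49, 2593/35, 14191/245]
= [179, 74, 58]

query (1,0) [L1,L2,L3,L4,L5,L7] — begin 0,0,0
+L1 (α=1) → [142, 15, 146]
+L2 (α=1) → [25, 167, 4]
+L3 (α=0) → [25, 167, 4]
+L4 (α=2/5) → [211/5, 587/5, 206/5]
+L5 (α=2/3) → [691/15, 419/5, 292/5]
+L7 (α=1/7) → [2302/35, 3454/35, 251/5]
= [66, 99, 50]

query (0,1) [L1,L2,L3,L4,L5] — begin 0,0,0
L1 α=2/3: [144, 22, 60]
L2 α=1/7: [1013/7, 28, 393/7]
L3 α=6/7: [8237/49, 586/7, 2073/49]
L4 α=0: [8237/49, 586/7, 2073/49]
L5 α=1/2: [18625/98, 887/14, 3119/49]
→ [190, 63, 64]


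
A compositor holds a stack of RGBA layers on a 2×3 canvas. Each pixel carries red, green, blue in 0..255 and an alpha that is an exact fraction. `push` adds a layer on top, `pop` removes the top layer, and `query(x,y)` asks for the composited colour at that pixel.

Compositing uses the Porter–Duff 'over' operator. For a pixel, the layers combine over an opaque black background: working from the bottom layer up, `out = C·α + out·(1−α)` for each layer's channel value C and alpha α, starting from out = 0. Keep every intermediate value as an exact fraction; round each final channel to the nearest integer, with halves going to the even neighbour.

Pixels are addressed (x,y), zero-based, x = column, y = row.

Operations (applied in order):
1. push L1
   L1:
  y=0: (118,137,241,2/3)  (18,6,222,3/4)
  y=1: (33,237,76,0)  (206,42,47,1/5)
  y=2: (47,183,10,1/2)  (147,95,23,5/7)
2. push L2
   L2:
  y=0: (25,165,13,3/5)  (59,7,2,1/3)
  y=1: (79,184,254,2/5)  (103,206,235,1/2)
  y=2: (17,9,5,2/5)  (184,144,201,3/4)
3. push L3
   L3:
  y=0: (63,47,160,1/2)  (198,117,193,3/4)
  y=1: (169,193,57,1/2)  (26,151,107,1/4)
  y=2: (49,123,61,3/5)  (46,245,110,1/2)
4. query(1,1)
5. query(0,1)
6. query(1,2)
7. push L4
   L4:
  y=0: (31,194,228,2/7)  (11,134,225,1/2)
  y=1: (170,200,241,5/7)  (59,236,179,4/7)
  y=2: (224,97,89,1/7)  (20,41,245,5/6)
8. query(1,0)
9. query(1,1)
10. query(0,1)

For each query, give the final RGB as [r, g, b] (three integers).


query (1,1) [L1,L2,L3] — begin 0,0,0
L1 α=1/5: [206/5, 42/5, 47/5]
L2 α=1/2: [721/10, 536/5, 611/5]
L3 α=1/4: [2423/40, 2363/20, 592/5]
= [61, 118, 118]

(0,1) stack=L1,L2,L3; from [0,0,0]:
after L1 α=0: [0, 0, 0]
after L2 α=2/5: [158/5, 368/5, 508/5]
after L3 α=1/2: [1003/10, 1333/10, 793/10]
= [100, 133, 79]

(1,2) stack=L1,L2,L3; from [0,0,0]:
L1 α=5/7: [105, 475/7, 115/7]
L2 α=3/4: [657/4, 3499/28, 1084/7]
L3 α=1/2: [841/8, 10359/56, 927/7]
→ [105, 185, 132]

(1,0) stack=L1,L2,L3,L4; from [0,0,0]:
after L1 α=3/4: [27/2, 9/2, 333/2]
after L2 α=1/3: [86/3, 16/3, 335/3]
after L3 α=3/4: [467/3, 1069/12, 518/3]
after L4 α=1/2: [250/3, 2677/24, 1193/6]
→ [83, 112, 199]

query (1,1) [L1,L2,L3,L4] — begin 0,0,0
L1 α=1/5: [206/5, 42/5, 47/5]
L2 α=1/2: [721/10, 536/5, 611/5]
L3 α=1/4: [2423/40, 2363/20, 592/5]
L4 α=4/7: [2387/40, 25969/140, 5356/35]
→ [60, 185, 153]

query (0,1) [L1,L2,L3,L4] — begin 0,0,0
after L1 α=0: [0, 0, 0]
after L2 α=2/5: [158/5, 368/5, 508/5]
after L3 α=1/2: [1003/10, 1333/10, 793/10]
after L4 α=5/7: [5253/35, 6333/35, 974/5]
rounded: [150, 181, 195]


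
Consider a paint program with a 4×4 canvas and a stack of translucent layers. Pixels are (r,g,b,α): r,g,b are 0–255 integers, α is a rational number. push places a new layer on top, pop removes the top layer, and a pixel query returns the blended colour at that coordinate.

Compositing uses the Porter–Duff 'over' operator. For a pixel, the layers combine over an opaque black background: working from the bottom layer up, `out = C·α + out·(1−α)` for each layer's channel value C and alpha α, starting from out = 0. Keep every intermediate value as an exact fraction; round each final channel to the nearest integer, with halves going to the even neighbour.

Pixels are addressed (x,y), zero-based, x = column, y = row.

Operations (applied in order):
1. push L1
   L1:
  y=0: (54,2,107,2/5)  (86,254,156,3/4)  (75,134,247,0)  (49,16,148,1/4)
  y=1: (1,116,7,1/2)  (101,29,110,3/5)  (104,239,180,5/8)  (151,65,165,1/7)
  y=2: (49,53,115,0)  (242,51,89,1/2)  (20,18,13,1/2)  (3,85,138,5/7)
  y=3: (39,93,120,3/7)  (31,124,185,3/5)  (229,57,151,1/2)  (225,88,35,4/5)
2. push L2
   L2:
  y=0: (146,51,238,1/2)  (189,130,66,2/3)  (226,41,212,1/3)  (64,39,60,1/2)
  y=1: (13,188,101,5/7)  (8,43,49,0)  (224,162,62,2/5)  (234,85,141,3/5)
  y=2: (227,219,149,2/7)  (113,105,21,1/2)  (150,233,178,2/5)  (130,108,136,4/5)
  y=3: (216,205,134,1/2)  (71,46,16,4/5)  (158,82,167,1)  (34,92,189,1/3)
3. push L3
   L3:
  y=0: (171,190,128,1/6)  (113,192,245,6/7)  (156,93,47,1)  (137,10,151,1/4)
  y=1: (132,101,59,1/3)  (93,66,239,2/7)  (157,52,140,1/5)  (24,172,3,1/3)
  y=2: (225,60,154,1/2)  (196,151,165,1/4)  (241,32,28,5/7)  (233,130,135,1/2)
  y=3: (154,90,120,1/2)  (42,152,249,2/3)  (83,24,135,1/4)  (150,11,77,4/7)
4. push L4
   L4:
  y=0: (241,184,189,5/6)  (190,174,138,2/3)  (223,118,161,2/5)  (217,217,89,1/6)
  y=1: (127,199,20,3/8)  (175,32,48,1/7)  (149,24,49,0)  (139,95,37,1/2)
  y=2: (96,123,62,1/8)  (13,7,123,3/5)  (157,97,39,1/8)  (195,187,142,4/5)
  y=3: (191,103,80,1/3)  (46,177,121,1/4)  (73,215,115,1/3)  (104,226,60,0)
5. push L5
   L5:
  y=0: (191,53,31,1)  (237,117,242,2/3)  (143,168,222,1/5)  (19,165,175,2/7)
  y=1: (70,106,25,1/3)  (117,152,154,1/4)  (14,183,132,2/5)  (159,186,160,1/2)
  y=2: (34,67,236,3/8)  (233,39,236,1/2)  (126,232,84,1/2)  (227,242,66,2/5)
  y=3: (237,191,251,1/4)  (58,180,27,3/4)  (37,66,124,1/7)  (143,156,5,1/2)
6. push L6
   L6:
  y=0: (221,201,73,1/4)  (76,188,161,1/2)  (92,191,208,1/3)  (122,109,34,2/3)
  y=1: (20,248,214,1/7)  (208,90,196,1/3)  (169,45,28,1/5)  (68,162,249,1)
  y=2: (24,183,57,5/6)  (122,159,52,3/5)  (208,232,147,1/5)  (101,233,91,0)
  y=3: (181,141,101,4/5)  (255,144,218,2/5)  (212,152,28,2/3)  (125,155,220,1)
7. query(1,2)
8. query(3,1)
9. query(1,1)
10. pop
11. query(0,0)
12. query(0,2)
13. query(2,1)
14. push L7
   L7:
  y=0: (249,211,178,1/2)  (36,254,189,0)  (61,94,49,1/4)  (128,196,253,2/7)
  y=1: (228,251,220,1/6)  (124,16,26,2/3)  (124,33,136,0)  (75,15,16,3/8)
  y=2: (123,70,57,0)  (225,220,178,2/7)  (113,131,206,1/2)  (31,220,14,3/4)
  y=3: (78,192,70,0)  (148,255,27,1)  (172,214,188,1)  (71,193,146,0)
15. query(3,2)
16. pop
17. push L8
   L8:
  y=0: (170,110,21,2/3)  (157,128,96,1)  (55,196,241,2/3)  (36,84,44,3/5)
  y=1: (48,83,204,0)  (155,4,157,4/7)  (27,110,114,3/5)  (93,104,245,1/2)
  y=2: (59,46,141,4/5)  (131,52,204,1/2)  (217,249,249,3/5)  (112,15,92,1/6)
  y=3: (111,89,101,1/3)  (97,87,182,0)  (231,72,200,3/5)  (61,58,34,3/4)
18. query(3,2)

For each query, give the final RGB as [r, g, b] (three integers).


query (1,2) [L1,L2,L3,L4,L5,L6] — begin 0,0,0
after L1 α=1/2: [121, 51/2, 89/2]
after L2 α=1/2: [117, 261/4, 131/4]
after L3 α=1/4: [547/4, 1387/16, 1053/16]
after L4 α=3/5: [125/2, 311/8, 801/8]
after L5 α=1/2: [591/4, 623/16, 2689/16]
after L6 α=3/5: [1323/10, 4439/40, 3937/40]
→ [132, 111, 98]

at x=3,y=1 over L1,L2,L3,L4,L5,L6:
L1 α=1/7: [151/7, 65/7, 165/7]
L2 α=3/5: [5216/35, 383/7, 3291/35]
L3 α=1/3: [11272/105, 1970/21, 2229/35]
L4 α=1/2: [25867/210, 3965/42, 1762/35]
L5 α=1/2: [59257/420, 11777/84, 3681/35]
L6 α=1: [68, 162, 249]
→ [68, 162, 249]

(1,1) stack=L1,L2,L3,L4,L5,L6; from [0,0,0]:
after L1 α=3/5: [303/5, 87/5, 66]
after L2 α=0: [303/5, 87/5, 66]
after L3 α=2/7: [489/7, 219/7, 808/7]
after L4 α=1/7: [4159/49, 1538/49, 5184/49]
after L5 α=1/4: [9105/98, 6031/98, 11549/98]
after L6 α=1/3: [19297/147, 10441/147, 7051/49]
rounded: [131, 71, 144]

(0,0) stack=L1,L2,L3,L4,L5; from [0,0,0]:
+L1 (α=2/5) → [108/5, 4/5, 214/5]
+L2 (α=1/2) → [419/5, 259/10, 702/5]
+L3 (α=1/6) → [295/3, 213/4, 415/3]
+L4 (α=5/6) → [1955/9, 3893/24, 1625/9]
+L5 (α=1) → [191, 53, 31]
→ [191, 53, 31]

at x=0,y=2 over L1,L2,L3,L4,L5:
after L1 α=0: [0, 0, 0]
after L2 α=2/7: [454/7, 438/7, 298/7]
after L3 α=1/2: [2029/14, 429/7, 688/7]
after L4 α=1/8: [2221/16, 69, 375/4]
after L5 α=3/8: [12737/128, 273/4, 4707/32]
= [100, 68, 147]

at x=2,y=1 over L1,L2,L3,L4,L5:
after L1 α=5/8: [65, 1195/8, 225/2]
after L2 α=2/5: [643/5, 6177/40, 923/10]
after L3 α=1/5: [3357/25, 6697/50, 2546/25]
after L4 α=0: [3357/25, 6697/50, 2546/25]
after L5 α=2/5: [10771/125, 38391/250, 14238/125]
→ [86, 154, 114]

at x=3,y=2 over L1,L2,L3,L4,L5,L7:
after L1 α=5/7: [15/7, 425/7, 690/7]
after L2 α=4/5: [731/7, 3449/35, 4498/35]
after L3 α=1/2: [1181/7, 7999/70, 9223/70]
after L4 α=4/5: [6641/35, 60359/350, 48983/350]
after L5 α=2/5: [35813/175, 350477/1750, 193149/1750]
after L7 α=3/4: [13022/175, 1505477/7000, 266649/7000]
= [74, 215, 38]

query (3,2) [L1,L2,L3,L4,L5,L8] — begin 0,0,0
after L1 α=5/7: [15/7, 425/7, 690/7]
after L2 α=4/5: [731/7, 3449/35, 4498/35]
after L3 α=1/2: [1181/7, 7999/70, 9223/70]
after L4 α=4/5: [6641/35, 60359/350, 48983/350]
after L5 α=2/5: [35813/175, 350477/1750, 193149/1750]
after L8 α=1/6: [39733/210, 355727/2100, 225349/2100]
rounded: [189, 169, 107]


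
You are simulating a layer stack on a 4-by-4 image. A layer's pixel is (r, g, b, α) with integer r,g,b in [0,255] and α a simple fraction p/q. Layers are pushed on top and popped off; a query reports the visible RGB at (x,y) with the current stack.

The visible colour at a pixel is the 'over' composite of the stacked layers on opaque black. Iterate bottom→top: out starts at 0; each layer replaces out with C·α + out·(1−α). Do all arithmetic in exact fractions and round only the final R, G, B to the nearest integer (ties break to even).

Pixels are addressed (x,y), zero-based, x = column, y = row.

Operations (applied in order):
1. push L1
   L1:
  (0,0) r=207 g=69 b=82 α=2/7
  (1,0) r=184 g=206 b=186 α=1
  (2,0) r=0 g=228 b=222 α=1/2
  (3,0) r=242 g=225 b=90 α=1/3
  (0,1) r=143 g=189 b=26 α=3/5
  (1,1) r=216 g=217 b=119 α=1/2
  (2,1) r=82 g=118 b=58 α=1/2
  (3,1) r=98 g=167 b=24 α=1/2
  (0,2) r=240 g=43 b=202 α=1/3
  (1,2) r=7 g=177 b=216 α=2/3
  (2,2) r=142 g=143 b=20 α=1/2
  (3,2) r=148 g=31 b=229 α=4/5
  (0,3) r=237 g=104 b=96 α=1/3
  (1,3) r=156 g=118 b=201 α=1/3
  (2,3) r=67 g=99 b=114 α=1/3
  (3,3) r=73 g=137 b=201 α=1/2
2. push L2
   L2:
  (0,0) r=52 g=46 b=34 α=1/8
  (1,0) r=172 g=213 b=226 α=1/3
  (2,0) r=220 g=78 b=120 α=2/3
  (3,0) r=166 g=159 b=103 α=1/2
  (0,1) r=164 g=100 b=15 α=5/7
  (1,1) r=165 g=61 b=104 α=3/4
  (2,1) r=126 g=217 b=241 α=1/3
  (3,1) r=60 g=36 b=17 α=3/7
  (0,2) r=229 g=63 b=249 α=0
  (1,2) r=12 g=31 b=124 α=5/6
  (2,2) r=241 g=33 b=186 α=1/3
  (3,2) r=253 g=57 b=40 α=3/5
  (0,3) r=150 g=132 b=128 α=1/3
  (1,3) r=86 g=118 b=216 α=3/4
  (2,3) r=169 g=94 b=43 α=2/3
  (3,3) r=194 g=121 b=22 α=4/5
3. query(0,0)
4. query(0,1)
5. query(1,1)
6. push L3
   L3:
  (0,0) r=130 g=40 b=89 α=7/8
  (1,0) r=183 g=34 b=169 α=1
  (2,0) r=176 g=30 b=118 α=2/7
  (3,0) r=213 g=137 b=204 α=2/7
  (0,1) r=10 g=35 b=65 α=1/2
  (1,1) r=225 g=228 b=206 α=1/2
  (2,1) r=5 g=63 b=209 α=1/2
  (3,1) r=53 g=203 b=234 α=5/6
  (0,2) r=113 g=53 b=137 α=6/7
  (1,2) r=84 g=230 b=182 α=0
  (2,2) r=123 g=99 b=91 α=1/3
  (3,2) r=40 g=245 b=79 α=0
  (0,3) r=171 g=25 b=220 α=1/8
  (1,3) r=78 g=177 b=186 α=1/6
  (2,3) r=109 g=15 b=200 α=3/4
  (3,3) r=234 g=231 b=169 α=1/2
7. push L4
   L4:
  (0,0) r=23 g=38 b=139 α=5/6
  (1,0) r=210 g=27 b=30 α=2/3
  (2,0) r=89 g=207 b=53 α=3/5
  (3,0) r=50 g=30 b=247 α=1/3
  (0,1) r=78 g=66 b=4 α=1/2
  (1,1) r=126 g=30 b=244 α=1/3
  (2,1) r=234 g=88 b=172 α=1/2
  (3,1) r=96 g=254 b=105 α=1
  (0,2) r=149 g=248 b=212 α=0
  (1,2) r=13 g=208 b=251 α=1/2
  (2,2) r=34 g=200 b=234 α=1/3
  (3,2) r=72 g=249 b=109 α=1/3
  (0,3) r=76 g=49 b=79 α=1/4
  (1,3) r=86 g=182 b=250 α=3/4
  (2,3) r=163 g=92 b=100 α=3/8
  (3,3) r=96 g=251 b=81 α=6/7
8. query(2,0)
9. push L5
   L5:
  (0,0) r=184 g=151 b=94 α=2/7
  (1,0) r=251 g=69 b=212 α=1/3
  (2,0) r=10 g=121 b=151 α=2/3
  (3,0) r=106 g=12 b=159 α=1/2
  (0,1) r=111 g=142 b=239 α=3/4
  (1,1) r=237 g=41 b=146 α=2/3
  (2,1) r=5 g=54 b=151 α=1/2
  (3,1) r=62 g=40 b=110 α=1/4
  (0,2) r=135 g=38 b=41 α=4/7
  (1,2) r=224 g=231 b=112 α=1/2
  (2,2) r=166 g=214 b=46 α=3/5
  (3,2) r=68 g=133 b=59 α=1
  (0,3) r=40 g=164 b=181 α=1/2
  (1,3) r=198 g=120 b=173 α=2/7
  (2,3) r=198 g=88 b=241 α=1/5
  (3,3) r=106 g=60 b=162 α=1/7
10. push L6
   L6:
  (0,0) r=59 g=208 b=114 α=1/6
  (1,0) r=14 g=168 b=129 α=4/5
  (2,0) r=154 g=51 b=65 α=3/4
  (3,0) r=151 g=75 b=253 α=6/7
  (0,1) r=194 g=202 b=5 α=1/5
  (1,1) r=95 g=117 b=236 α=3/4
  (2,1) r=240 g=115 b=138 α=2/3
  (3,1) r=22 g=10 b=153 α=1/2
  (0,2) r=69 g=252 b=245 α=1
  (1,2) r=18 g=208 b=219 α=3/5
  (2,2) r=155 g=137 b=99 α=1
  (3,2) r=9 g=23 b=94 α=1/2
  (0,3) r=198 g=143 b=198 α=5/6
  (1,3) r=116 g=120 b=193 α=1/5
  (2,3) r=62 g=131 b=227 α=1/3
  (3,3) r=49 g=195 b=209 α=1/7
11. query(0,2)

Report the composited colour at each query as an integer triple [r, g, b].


query (0,0) [L1,L2] — begin 0,0,0
+L1 (α=2/7) → [414/7, 138/7, 164/7]
+L2 (α=1/8) → [233/4, 23, 99/4]
rounded: [58, 23, 25]

at x=0,y=1 over L1,L2:
L1 α=3/5: [429/5, 567/5, 78/5]
L2 α=5/7: [4958/35, 3634/35, 531/35]
= [142, 104, 15]

at x=1,y=1 over L1,L2:
+L1 (α=1/2) → [108, 217/2, 119/2]
+L2 (α=3/4) → [603/4, 583/8, 743/8]
= [151, 73, 93]

at x=2,y=0 over L1,L2,L3,L4:
+L1 (α=1/2) → [0, 114, 111]
+L2 (α=2/3) → [440/3, 90, 117]
+L3 (α=2/7) → [3256/21, 510/7, 821/7]
+L4 (α=3/5) → [12119/105, 5367/35, 551/7]
= [115, 153, 79]

(0,2) stack=L1,L2,L3,L4,L5,L6; from [0,0,0]:
+L1 (α=1/3) → [80, 43/3, 202/3]
+L2 (α=0) → [80, 43/3, 202/3]
+L3 (α=6/7) → [758/7, 997/21, 2668/21]
+L4 (α=0) → [758/7, 997/21, 2668/21]
+L5 (α=4/7) → [6054/49, 2061/49, 3816/49]
+L6 (α=1) → [69, 252, 245]
rounded: [69, 252, 245]


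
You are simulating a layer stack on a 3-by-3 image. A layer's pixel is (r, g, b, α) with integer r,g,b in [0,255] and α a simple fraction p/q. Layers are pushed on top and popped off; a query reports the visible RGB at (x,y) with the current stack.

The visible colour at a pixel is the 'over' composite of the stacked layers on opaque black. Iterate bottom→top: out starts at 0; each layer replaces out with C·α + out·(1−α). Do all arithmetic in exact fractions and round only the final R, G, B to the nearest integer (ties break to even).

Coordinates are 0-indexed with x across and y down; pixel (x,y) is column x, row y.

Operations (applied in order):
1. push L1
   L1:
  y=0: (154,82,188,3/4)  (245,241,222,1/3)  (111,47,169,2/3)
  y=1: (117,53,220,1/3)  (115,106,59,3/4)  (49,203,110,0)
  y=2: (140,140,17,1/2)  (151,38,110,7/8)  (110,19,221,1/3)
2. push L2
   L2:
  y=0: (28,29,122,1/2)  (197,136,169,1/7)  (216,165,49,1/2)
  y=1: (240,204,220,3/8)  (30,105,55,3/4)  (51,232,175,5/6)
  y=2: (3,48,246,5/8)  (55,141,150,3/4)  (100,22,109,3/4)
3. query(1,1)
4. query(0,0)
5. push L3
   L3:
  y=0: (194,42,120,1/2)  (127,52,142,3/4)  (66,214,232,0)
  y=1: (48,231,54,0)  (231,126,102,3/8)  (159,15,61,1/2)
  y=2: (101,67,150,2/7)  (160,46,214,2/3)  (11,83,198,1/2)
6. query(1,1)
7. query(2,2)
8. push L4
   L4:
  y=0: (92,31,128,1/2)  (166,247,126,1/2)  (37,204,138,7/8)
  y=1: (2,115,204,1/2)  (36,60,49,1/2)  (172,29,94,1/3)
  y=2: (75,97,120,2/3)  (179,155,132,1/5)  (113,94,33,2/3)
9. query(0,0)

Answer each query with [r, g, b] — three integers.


query (1,1) [L1,L2] — begin 0,0,0
L1 α=3/4: [345/4, 159/2, 177/4]
L2 α=3/4: [705/16, 789/8, 837/16]
→ [44, 99, 52]

(0,0) stack=L1,L2; from [0,0,0]:
after L1 α=3/4: [231/2, 123/2, 141]
after L2 α=1/2: [287/4, 181/4, 263/2]
rounded: [72, 45, 132]

at x=1,y=1 over L1,L2,L3:
after L1 α=3/4: [345/4, 159/2, 177/4]
after L2 α=3/4: [705/16, 789/8, 837/16]
after L3 α=3/8: [14613/128, 6969/64, 9081/128]
= [114, 109, 71]

at x=2,y=2 over L1,L2,L3:
after L1 α=1/3: [110/3, 19/3, 221/3]
after L2 α=3/4: [505/6, 217/12, 601/6]
after L3 α=1/2: [571/12, 1213/24, 1789/12]
→ [48, 51, 149]

(0,0) stack=L1,L2,L3,L4; from [0,0,0]:
+L1 (α=3/4) → [231/2, 123/2, 141]
+L2 (α=1/2) → [287/4, 181/4, 263/2]
+L3 (α=1/2) → [1063/8, 349/8, 503/4]
+L4 (α=1/2) → [1799/16, 597/16, 1015/8]
rounded: [112, 37, 127]


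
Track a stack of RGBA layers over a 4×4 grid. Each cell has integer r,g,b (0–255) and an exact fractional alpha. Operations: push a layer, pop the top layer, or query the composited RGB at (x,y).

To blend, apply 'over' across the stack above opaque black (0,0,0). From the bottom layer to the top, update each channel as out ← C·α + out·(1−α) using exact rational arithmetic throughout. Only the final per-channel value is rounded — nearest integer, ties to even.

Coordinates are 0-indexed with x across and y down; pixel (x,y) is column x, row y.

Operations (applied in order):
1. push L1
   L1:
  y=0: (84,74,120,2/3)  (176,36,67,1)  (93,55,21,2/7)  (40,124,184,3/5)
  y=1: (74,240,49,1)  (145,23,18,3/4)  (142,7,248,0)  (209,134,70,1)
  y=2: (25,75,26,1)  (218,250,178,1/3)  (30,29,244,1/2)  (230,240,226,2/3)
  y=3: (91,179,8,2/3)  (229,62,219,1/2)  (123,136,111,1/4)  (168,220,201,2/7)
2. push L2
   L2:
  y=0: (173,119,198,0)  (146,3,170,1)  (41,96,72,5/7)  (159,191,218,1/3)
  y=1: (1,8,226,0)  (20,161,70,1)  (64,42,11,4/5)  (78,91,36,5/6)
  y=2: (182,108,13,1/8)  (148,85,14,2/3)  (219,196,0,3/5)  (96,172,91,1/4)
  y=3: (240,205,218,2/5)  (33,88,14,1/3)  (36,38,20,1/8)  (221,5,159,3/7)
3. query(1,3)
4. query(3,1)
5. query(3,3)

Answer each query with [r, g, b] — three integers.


query (1,3) [L1,L2] — begin 0,0,0
after L1 α=1/2: [229/2, 31, 219/2]
after L2 α=1/3: [262/3, 50, 233/3]
rounded: [87, 50, 78]

(3,1) stack=L1,L2; from [0,0,0]:
L1 α=1: [209, 134, 70]
L2 α=5/6: [599/6, 589/6, 125/3]
= [100, 98, 42]

query (3,3) [L1,L2] — begin 0,0,0
after L1 α=2/7: [48, 440/7, 402/7]
after L2 α=3/7: [855/7, 1865/49, 4947/49]
= [122, 38, 101]


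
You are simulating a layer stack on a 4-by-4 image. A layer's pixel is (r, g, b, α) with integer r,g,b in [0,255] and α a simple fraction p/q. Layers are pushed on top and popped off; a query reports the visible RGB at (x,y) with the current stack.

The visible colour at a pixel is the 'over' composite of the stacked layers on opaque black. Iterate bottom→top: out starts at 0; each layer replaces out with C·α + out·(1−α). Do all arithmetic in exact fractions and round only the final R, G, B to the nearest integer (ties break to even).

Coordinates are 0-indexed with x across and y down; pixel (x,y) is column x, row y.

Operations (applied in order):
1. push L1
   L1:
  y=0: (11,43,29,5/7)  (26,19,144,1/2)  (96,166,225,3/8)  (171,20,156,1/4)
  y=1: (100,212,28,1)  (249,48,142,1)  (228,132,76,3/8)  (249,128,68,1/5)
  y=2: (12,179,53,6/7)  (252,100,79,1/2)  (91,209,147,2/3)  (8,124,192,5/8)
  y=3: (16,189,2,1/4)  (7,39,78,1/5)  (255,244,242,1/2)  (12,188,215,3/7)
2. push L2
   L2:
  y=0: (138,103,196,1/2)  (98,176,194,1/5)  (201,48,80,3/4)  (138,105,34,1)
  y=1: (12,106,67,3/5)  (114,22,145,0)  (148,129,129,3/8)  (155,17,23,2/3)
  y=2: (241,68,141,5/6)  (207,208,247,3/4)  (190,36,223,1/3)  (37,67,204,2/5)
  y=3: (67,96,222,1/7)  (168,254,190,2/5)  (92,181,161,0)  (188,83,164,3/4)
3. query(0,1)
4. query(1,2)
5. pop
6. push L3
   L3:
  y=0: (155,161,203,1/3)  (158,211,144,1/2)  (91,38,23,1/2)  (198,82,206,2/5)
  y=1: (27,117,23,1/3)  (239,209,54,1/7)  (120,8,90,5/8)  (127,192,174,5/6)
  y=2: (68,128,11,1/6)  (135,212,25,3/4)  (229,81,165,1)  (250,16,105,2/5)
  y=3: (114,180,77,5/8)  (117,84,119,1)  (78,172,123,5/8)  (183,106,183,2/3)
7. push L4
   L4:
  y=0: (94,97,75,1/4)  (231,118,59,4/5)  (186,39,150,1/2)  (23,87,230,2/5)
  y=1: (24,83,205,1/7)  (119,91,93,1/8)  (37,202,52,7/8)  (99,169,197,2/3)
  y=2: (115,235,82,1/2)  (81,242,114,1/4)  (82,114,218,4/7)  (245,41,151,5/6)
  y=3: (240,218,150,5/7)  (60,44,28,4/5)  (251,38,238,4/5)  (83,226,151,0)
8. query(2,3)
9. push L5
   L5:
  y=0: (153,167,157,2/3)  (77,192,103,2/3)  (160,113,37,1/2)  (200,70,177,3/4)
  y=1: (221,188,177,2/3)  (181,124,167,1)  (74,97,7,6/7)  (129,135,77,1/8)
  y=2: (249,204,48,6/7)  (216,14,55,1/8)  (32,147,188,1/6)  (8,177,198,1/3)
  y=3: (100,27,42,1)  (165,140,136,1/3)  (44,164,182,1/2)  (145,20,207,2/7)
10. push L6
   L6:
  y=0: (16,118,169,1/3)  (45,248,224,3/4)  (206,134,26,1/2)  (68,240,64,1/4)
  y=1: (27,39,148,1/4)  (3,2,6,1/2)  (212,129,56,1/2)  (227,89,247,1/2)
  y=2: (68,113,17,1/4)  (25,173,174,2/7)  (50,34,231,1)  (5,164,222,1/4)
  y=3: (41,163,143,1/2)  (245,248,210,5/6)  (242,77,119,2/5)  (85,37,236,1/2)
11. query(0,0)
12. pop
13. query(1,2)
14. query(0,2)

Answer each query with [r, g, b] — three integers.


at x=0,y=1 over L1,L2:
L1 α=1: [100, 212, 28]
L2 α=3/5: [236/5, 742/5, 257/5]
= [47, 148, 51]

query (1,2) [L1,L2] — begin 0,0,0
+L1 (α=1/2) → [126, 50, 79/2]
+L2 (α=3/4) → [747/4, 337/2, 1561/8]
→ [187, 168, 195]

at x=2,y=3 over L1,L3,L4:
L1 α=1/2: [255/2, 122, 121]
L3 α=5/8: [1545/16, 613/4, 489/4]
L4 α=4/5: [17609/80, 1221/20, 4297/20]
rounded: [220, 61, 215]

query (0,0) [L1,L3,L4,L5,L6] — begin 0,0,0
+L1 (α=5/7) → [55/7, 215/7, 145/7]
+L3 (α=1/3) → [1195/21, 519/7, 1711/21]
+L4 (α=1/4) → [1853/28, 559/7, 559/7]
+L5 (α=2/3) → [10421/84, 2897/21, 919/7]
+L6 (α=1/3) → [11093/126, 8272/63, 1007/7]
→ [88, 131, 144]

(1,2) stack=L1,L3,L4,L5; from [0,0,0]:
after L1 α=1/2: [126, 50, 79/2]
after L3 α=3/4: [531/4, 343/2, 229/8]
after L4 α=1/4: [1917/16, 1513/8, 1599/32]
after L5 α=1/8: [16875/128, 10703/64, 12953/256]
→ [132, 167, 51]

query (0,2) [L1,L3,L4,L5] — begin 0,0,0
after L1 α=6/7: [72/7, 1074/7, 318/7]
after L3 α=1/6: [418/21, 3133/21, 1667/42]
after L4 α=1/2: [2833/42, 4034/21, 5111/84]
after L5 α=6/7: [65581/294, 29738/147, 29303/588]
→ [223, 202, 50]


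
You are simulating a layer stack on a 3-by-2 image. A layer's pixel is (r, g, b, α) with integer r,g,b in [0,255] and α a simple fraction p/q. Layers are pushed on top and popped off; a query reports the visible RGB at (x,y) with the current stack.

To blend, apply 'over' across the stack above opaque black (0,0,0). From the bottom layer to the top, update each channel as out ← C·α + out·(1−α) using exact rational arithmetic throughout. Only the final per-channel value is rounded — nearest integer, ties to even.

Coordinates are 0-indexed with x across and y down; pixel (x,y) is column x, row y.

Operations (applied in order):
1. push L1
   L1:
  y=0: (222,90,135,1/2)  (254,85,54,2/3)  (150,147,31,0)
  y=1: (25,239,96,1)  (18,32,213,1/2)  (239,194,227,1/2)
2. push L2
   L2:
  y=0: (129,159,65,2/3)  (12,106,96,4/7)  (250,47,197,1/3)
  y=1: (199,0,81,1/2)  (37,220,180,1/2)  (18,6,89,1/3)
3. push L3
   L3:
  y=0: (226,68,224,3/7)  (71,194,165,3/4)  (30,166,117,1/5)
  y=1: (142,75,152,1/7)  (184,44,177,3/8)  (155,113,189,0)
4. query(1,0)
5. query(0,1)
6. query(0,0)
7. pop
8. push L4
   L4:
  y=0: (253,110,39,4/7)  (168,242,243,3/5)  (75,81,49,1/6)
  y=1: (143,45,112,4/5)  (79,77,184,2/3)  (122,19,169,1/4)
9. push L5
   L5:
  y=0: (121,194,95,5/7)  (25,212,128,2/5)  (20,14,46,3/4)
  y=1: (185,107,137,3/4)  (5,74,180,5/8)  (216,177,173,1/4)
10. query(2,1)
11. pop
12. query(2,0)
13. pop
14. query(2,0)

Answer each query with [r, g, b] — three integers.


(1,0) stack=L1,L2,L3; from [0,0,0]:
L1 α=2/3: [508/3, 170/3, 36]
L2 α=4/7: [556/7, 594/7, 492/7]
L3 α=3/4: [2047/28, 1167/7, 3957/28]
= [73, 167, 141]

query (0,1) [L1,L2,L3] — begin 0,0,0
+L1 (α=1) → [25, 239, 96]
+L2 (α=1/2) → [112, 239/2, 177/2]
+L3 (α=1/7) → [814/7, 792/7, 683/7]
= [116, 113, 98]

at x=0,y=0 over L1,L2,L3:
L1 α=1/2: [111, 45, 135/2]
L2 α=2/3: [123, 121, 395/6]
L3 α=3/7: [1170/7, 688/7, 2806/21]
→ [167, 98, 134]

query (2,1) [L1,L2,L4,L5] — begin 0,0,0
+L1 (α=1/2) → [239/2, 97, 227/2]
+L2 (α=1/3) → [257/3, 200/3, 316/3]
+L4 (α=1/4) → [379/4, 219/4, 485/4]
+L5 (α=1/4) → [2001/16, 1365/16, 2147/16]
= [125, 85, 134]

query (2,0) [L1,L2,L4] — begin 0,0,0
L1 α=0: [0, 0, 0]
L2 α=1/3: [250/3, 47/3, 197/3]
L4 α=1/6: [1475/18, 239/9, 566/9]
= [82, 27, 63]

(2,0) stack=L1,L2; from [0,0,0]:
+L1 (α=0) → [0, 0, 0]
+L2 (α=1/3) → [250/3, 47/3, 197/3]
→ [83, 16, 66]
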